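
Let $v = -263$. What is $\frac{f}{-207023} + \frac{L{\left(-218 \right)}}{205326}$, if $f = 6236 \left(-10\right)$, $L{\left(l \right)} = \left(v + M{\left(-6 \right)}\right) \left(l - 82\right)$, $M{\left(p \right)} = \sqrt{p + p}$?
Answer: $\frac{4856374010}{7084534083} - \frac{100 i \sqrt{3}}{34221} \approx 0.68549 - 0.0050614 i$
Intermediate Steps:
$M{\left(p \right)} = \sqrt{2} \sqrt{p}$ ($M{\left(p \right)} = \sqrt{2 p} = \sqrt{2} \sqrt{p}$)
$L{\left(l \right)} = \left(-263 + 2 i \sqrt{3}\right) \left(-82 + l\right)$ ($L{\left(l \right)} = \left(-263 + \sqrt{2} \sqrt{-6}\right) \left(l - 82\right) = \left(-263 + \sqrt{2} i \sqrt{6}\right) \left(-82 + l\right) = \left(-263 + 2 i \sqrt{3}\right) \left(-82 + l\right)$)
$f = -62360$
$\frac{f}{-207023} + \frac{L{\left(-218 \right)}}{205326} = - \frac{62360}{-207023} + \frac{21566 - -57334 - 164 i \sqrt{3} + 2 i \left(-218\right) \sqrt{3}}{205326} = \left(-62360\right) \left(- \frac{1}{207023}\right) + \left(21566 + 57334 - 164 i \sqrt{3} - 436 i \sqrt{3}\right) \frac{1}{205326} = \frac{62360}{207023} + \left(78900 - 600 i \sqrt{3}\right) \frac{1}{205326} = \frac{62360}{207023} + \left(\frac{13150}{34221} - \frac{100 i \sqrt{3}}{34221}\right) = \frac{4856374010}{7084534083} - \frac{100 i \sqrt{3}}{34221}$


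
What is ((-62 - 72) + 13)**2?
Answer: 14641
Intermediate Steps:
((-62 - 72) + 13)**2 = (-134 + 13)**2 = (-121)**2 = 14641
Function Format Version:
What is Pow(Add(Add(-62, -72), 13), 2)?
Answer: 14641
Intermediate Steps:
Pow(Add(Add(-62, -72), 13), 2) = Pow(Add(-134, 13), 2) = Pow(-121, 2) = 14641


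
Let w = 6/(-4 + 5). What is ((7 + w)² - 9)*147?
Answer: 23520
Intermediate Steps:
w = 6 (w = 6/1 = 6*1 = 6)
((7 + w)² - 9)*147 = ((7 + 6)² - 9)*147 = (13² - 9)*147 = (169 - 9)*147 = 160*147 = 23520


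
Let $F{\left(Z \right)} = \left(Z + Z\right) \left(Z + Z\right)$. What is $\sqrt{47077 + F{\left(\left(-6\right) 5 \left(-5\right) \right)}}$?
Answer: $\sqrt{137077} \approx 370.24$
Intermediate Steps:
$F{\left(Z \right)} = 4 Z^{2}$ ($F{\left(Z \right)} = 2 Z 2 Z = 4 Z^{2}$)
$\sqrt{47077 + F{\left(\left(-6\right) 5 \left(-5\right) \right)}} = \sqrt{47077 + 4 \left(\left(-6\right) 5 \left(-5\right)\right)^{2}} = \sqrt{47077 + 4 \left(\left(-30\right) \left(-5\right)\right)^{2}} = \sqrt{47077 + 4 \cdot 150^{2}} = \sqrt{47077 + 4 \cdot 22500} = \sqrt{47077 + 90000} = \sqrt{137077}$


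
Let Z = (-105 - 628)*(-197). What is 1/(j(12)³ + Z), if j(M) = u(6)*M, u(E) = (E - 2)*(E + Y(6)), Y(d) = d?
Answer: 1/191247377 ≈ 5.2288e-9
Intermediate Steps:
Z = 144401 (Z = -733*(-197) = 144401)
u(E) = (-2 + E)*(6 + E) (u(E) = (E - 2)*(E + 6) = (-2 + E)*(6 + E))
j(M) = 48*M (j(M) = (-12 + 6² + 4*6)*M = (-12 + 36 + 24)*M = 48*M)
1/(j(12)³ + Z) = 1/((48*12)³ + 144401) = 1/(576³ + 144401) = 1/(191102976 + 144401) = 1/191247377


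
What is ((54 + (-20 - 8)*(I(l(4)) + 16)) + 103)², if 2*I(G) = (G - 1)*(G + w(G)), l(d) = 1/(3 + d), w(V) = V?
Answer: 4052169/49 ≈ 82697.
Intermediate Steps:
I(G) = G*(-1 + G) (I(G) = ((G - 1)*(G + G))/2 = ((-1 + G)*(2*G))/2 = (2*G*(-1 + G))/2 = G*(-1 + G))
((54 + (-20 - 8)*(I(l(4)) + 16)) + 103)² = ((54 + (-20 - 8)*((-1 + 1/(3 + 4))/(3 + 4) + 16)) + 103)² = ((54 - 28*((-1 + 1/7)/7 + 16)) + 103)² = ((54 - 28*((-1 + ⅐)/7 + 16)) + 103)² = ((54 - 28*((⅐)*(-6/7) + 16)) + 103)² = ((54 - 28*(-6/49 + 16)) + 103)² = ((54 - 28*778/49) + 103)² = ((54 - 3112/7) + 103)² = (-2734/7 + 103)² = (-2013/7)² = 4052169/49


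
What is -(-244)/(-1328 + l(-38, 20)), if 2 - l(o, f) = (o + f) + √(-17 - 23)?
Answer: -39894/213863 + 61*I*√10/213863 ≈ -0.18654 + 0.00090197*I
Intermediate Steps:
l(o, f) = 2 - f - o - 2*I*√10 (l(o, f) = 2 - ((o + f) + √(-17 - 23)) = 2 - ((f + o) + √(-40)) = 2 - ((f + o) + 2*I*√10) = 2 - (f + o + 2*I*√10) = 2 + (-f - o - 2*I*√10) = 2 - f - o - 2*I*√10)
-(-244)/(-1328 + l(-38, 20)) = -(-244)/(-1328 + (2 - 1*20 - 1*(-38) - 2*I*√10)) = -(-244)/(-1328 + (2 - 20 + 38 - 2*I*√10)) = -(-244)/(-1328 + (20 - 2*I*√10)) = -(-244)/(-1308 - 2*I*√10) = 244/(-1308 - 2*I*√10)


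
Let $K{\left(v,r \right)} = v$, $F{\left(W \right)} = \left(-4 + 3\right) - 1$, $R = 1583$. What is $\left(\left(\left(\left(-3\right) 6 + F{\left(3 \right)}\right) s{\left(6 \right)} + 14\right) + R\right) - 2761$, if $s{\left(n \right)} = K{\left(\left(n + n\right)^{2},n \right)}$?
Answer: $-4044$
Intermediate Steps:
$F{\left(W \right)} = -2$ ($F{\left(W \right)} = -1 - 1 = -2$)
$s{\left(n \right)} = 4 n^{2}$ ($s{\left(n \right)} = \left(n + n\right)^{2} = \left(2 n\right)^{2} = 4 n^{2}$)
$\left(\left(\left(\left(-3\right) 6 + F{\left(3 \right)}\right) s{\left(6 \right)} + 14\right) + R\right) - 2761 = \left(\left(\left(\left(-3\right) 6 - 2\right) 4 \cdot 6^{2} + 14\right) + 1583\right) - 2761 = \left(\left(\left(-18 - 2\right) 4 \cdot 36 + 14\right) + 1583\right) - 2761 = \left(\left(\left(-20\right) 144 + 14\right) + 1583\right) - 2761 = \left(\left(-2880 + 14\right) + 1583\right) - 2761 = \left(-2866 + 1583\right) - 2761 = -1283 - 2761 = -4044$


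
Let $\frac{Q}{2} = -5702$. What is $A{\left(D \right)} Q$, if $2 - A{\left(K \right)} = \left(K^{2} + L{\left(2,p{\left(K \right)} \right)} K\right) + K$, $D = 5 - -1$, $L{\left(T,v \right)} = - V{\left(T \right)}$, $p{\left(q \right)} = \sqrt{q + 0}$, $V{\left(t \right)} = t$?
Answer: $319312$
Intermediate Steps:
$Q = -11404$ ($Q = 2 \left(-5702\right) = -11404$)
$p{\left(q \right)} = \sqrt{q}$
$L{\left(T,v \right)} = - T$
$D = 6$ ($D = 5 + 1 = 6$)
$A{\left(K \right)} = 2 + K - K^{2}$ ($A{\left(K \right)} = 2 - \left(\left(K^{2} + \left(-1\right) 2 K\right) + K\right) = 2 - \left(\left(K^{2} - 2 K\right) + K\right) = 2 - \left(K^{2} - K\right) = 2 + K - K^{2}$)
$A{\left(D \right)} Q = \left(2 + 6 - 6^{2}\right) \left(-11404\right) = \left(2 + 6 - 36\right) \left(-11404\right) = \left(-28\right) \left(-11404\right) = 319312$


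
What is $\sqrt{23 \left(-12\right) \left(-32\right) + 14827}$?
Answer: $\sqrt{23659} \approx 153.81$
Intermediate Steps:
$\sqrt{23 \left(-12\right) \left(-32\right) + 14827} = \sqrt{\left(-276\right) \left(-32\right) + 14827} = \sqrt{8832 + 14827} = \sqrt{23659}$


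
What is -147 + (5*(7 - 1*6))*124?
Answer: 473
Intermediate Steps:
-147 + (5*(7 - 1*6))*124 = -147 + (5*(7 - 6))*124 = -147 + (5*1)*124 = -147 + 5*124 = -147 + 620 = 473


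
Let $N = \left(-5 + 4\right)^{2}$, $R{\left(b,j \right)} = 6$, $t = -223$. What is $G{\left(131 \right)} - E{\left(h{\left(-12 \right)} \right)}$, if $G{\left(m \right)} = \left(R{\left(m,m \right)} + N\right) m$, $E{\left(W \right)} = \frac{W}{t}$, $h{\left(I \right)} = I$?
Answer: $\frac{204479}{223} \approx 916.95$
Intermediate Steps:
$N = 1$ ($N = \left(-1\right)^{2} = 1$)
$E{\left(W \right)} = - \frac{W}{223}$ ($E{\left(W \right)} = \frac{W}{-223} = W \left(- \frac{1}{223}\right) = - \frac{W}{223}$)
$G{\left(m \right)} = 7 m$ ($G{\left(m \right)} = \left(6 + 1\right) m = 7 m$)
$G{\left(131 \right)} - E{\left(h{\left(-12 \right)} \right)} = 7 \cdot 131 - \left(- \frac{1}{223}\right) \left(-12\right) = 917 - \frac{12}{223} = \frac{204479}{223}$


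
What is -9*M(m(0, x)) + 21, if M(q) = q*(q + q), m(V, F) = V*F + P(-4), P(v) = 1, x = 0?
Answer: 3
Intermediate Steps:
m(V, F) = 1 + F*V (m(V, F) = V*F + 1 = F*V + 1 = 1 + F*V)
M(q) = 2*q² (M(q) = q*(2*q) = 2*q²)
-9*M(m(0, x)) + 21 = -18*(1 + 0*0)² + 21 = -18*(1 + 0)² + 21 = -18*1² + 21 = -18 + 21 = 3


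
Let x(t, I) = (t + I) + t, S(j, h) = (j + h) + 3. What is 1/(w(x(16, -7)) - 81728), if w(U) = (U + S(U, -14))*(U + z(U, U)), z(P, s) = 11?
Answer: -1/80324 ≈ -1.2450e-5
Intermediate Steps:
S(j, h) = 3 + h + j (S(j, h) = (h + j) + 3 = 3 + h + j)
x(t, I) = I + 2*t (x(t, I) = (I + t) + t = I + 2*t)
w(U) = (-11 + 2*U)*(11 + U) (w(U) = (U + (3 - 14 + U))*(U + 11) = (U + (-11 + U))*(11 + U) = (-11 + 2*U)*(11 + U))
1/(w(x(16, -7)) - 81728) = 1/((-121 + 2*(-7 + 2*16)² + 11*(-7 + 2*16)) - 81728) = 1/((-121 + 2*(-7 + 32)² + 11*(-7 + 32)) - 81728) = 1/((-121 + 2*25² + 11*25) - 81728) = 1/((-121 + 2*625 + 275) - 81728) = 1/((-121 + 1250 + 275) - 81728) = 1/(1404 - 81728) = 1/(-80324) = -1/80324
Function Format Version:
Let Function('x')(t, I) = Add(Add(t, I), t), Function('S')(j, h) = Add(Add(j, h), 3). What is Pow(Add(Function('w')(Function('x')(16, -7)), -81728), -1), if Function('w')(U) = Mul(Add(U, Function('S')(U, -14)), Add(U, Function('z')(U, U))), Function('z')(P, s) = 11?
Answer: Rational(-1, 80324) ≈ -1.2450e-5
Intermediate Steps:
Function('S')(j, h) = Add(3, h, j) (Function('S')(j, h) = Add(Add(h, j), 3) = Add(3, h, j))
Function('x')(t, I) = Add(I, Mul(2, t)) (Function('x')(t, I) = Add(Add(I, t), t) = Add(I, Mul(2, t)))
Function('w')(U) = Mul(Add(-11, Mul(2, U)), Add(11, U)) (Function('w')(U) = Mul(Add(U, Add(3, -14, U)), Add(U, 11)) = Mul(Add(U, Add(-11, U)), Add(11, U)) = Mul(Add(-11, Mul(2, U)), Add(11, U)))
Pow(Add(Function('w')(Function('x')(16, -7)), -81728), -1) = Pow(Add(Add(-121, Mul(2, Pow(Add(-7, Mul(2, 16)), 2)), Mul(11, Add(-7, Mul(2, 16)))), -81728), -1) = Pow(Add(Add(-121, Mul(2, Pow(Add(-7, 32), 2)), Mul(11, Add(-7, 32))), -81728), -1) = Pow(Add(Add(-121, Mul(2, Pow(25, 2)), Mul(11, 25)), -81728), -1) = Pow(Add(Add(-121, Mul(2, 625), 275), -81728), -1) = Pow(Add(Add(-121, 1250, 275), -81728), -1) = Pow(Add(1404, -81728), -1) = Pow(-80324, -1) = Rational(-1, 80324)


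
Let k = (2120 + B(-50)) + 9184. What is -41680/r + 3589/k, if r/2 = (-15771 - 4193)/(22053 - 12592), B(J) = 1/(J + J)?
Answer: 55721204002090/5641821409 ≈ 9876.5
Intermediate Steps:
B(J) = 1/(2*J)
r = -39928/9461 (r = 2*((-15771 - 4193)/(22053 - 12592)) = 2*(-19964/9461) = -39928/9461 ≈ -4.2203)
k = 1130399/100 (k = (2120 + (1/2)/(-50)) + 9184 = (2120 + (1/2)*(-1/50)) + 9184 = (2120 - 1/100) + 9184 = 211999/100 + 9184 = 1130399/100 ≈ 11304.)
-41680/r + 3589/k = -41680/(-39928/9461) + 3589/(1130399/100) = -41680*(-9461/39928) + 3589*(100/1130399) = 49291810/4991 + 358900/1130399 = 55721204002090/5641821409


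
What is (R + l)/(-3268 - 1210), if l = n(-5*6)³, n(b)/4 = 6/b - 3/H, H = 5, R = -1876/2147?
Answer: 4514306/600891625 ≈ 0.0075127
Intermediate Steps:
R = -1876/2147 (R = -1876*1/2147 = -1876/2147 ≈ -0.87378)
n(b) = -12/5 + 24/b (n(b) = 4*(6/b - 3/5) = 4*(6/b - 3*⅕) = 4*(6/b - ⅗) = 4*(-⅗ + 6/b) = -12/5 + 24/b)
l = -4096/125 (l = (-12/5 + 24/((-5*6)))³ = (-12/5 + 24/(-30))³ = (-12/5 + 24*(-1/30))³ = (-12/5 - ⅘)³ = (-16/5)³ = -4096/125 ≈ -32.768)
(R + l)/(-3268 - 1210) = (-1876/2147 - 4096/125)/(-3268 - 1210) = -9028612/268375/(-4478) = -9028612/268375*(-1/4478) = 4514306/600891625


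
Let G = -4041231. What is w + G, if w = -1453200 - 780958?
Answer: -6275389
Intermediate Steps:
w = -2234158
w + G = -2234158 - 4041231 = -6275389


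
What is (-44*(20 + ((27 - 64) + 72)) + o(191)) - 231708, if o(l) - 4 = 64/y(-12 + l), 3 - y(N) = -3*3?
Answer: -702356/3 ≈ -2.3412e+5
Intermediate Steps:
y(N) = 12 (y(N) = 3 - (-3)*3 = 3 - 1*(-9) = 3 + 9 = 12)
o(l) = 28/3 (o(l) = 4 + 64/12 = 4 + 64*(1/12) = 4 + 16/3 = 28/3)
(-44*(20 + ((27 - 64) + 72)) + o(191)) - 231708 = (-44*(20 + ((27 - 64) + 72)) + 28/3) - 231708 = (-44*(20 + (-37 + 72)) + 28/3) - 231708 = (-44*(20 + 35) + 28/3) - 231708 = (-44*55 + 28/3) - 231708 = (-2420 + 28/3) - 231708 = -7232/3 - 231708 = -702356/3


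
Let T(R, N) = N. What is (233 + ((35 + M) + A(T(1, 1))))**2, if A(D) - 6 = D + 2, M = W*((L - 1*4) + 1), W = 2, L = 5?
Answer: 78961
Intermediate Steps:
M = 4 (M = 2*((5 - 1*4) + 1) = 2*((5 - 4) + 1) = 2*(1 + 1) = 2*2 = 4)
A(D) = 8 + D (A(D) = 6 + (D + 2) = 6 + (2 + D) = 8 + D)
(233 + ((35 + M) + A(T(1, 1))))**2 = (233 + ((35 + 4) + (8 + 1)))**2 = (233 + (39 + 9))**2 = (233 + 48)**2 = 281**2 = 78961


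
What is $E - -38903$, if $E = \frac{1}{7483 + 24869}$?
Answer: $\frac{1258589857}{32352} \approx 38903.0$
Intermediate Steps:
$E = \frac{1}{32352} \approx 3.091 \cdot 10^{-5}$
$E - -38903 = \frac{1}{32352} - -38903 = \frac{1}{32352} + 38903 = \frac{1258589857}{32352}$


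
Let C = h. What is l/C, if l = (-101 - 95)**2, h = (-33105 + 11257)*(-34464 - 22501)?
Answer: 4802/155571415 ≈ 3.0867e-5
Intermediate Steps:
h = 1244571320 (h = -21848*(-56965) = 1244571320)
l = 38416 (l = (-196)**2 = 38416)
C = 1244571320
l/C = 38416/1244571320 = 38416*(1/1244571320) = 4802/155571415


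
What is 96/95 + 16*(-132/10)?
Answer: -19968/95 ≈ -210.19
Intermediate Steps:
96/95 + 16*(-132/10) = 96*(1/95) + 16*(-132*⅒) = 96/95 + 16*(-66/5) = 96/95 - 1056/5 = -19968/95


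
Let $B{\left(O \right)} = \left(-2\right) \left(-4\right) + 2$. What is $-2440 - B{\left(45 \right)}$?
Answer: $-2450$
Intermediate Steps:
$B{\left(O \right)} = 10$ ($B{\left(O \right)} = 8 + 2 = 10$)
$-2440 - B{\left(45 \right)} = -2440 - 10 = -2450$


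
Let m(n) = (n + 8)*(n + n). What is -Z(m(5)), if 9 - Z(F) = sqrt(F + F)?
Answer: -9 + 2*sqrt(65) ≈ 7.1245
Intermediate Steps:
m(n) = 2*n*(8 + n) (m(n) = (8 + n)*(2*n) = 2*n*(8 + n))
Z(F) = 9 - sqrt(2)*sqrt(F) (Z(F) = 9 - sqrt(F + F) = 9 - sqrt(2*F) = 9 - sqrt(2)*sqrt(F))
-Z(m(5)) = -(9 - sqrt(2)*sqrt(2*5*(8 + 5))) = -(9 - sqrt(2)*sqrt(2*5*13)) = -(9 - sqrt(2)*sqrt(130)) = -(9 - 2*sqrt(65)) = -9 + 2*sqrt(65)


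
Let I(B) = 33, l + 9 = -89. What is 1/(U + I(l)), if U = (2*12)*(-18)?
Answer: -1/399 ≈ -0.0025063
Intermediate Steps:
l = -98 (l = -9 - 89 = -98)
U = -432 (U = 24*(-18) = -432)
1/(U + I(l)) = 1/(-432 + 33) = 1/(-399) = -1/399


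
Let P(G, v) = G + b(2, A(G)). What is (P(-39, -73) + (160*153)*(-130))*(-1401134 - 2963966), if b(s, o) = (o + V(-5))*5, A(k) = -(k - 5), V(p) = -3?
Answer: 13890769633400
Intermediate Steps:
A(k) = 5 - k (A(k) = -(-5 + k) = 5 - k)
b(s, o) = -15 + 5*o (b(s, o) = (o - 3)*5 = (-3 + o)*5 = -15 + 5*o)
P(G, v) = 10 - 4*G (P(G, v) = G + (-15 + 5*(5 - G)) = G + (-15 + (25 - 5*G)) = G + (10 - 5*G) = 10 - 4*G)
(P(-39, -73) + (160*153)*(-130))*(-1401134 - 2963966) = ((10 - 4*(-39)) + (160*153)*(-130))*(-1401134 - 2963966) = ((10 + 156) + 24480*(-130))*(-4365100) = (166 - 3182400)*(-4365100) = -3182234*(-4365100) = 13890769633400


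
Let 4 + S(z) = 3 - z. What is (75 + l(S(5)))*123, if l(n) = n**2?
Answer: 13653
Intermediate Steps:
S(z) = -1 - z (S(z) = -4 + (3 - z) = -1 - z)
(75 + l(S(5)))*123 = (75 + (-1 - 1*5)**2)*123 = (75 + (-1 - 5)**2)*123 = (75 + (-6)**2)*123 = (75 + 36)*123 = 111*123 = 13653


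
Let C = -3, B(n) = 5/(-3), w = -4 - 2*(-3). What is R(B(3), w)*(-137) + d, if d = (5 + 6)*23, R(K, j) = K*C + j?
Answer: -706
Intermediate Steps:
w = 2 (w = -4 + 6 = 2)
B(n) = -5/3 (B(n) = 5*(-⅓) = -5/3)
R(K, j) = j - 3*K (R(K, j) = K*(-3) + j = -3*K + j = j - 3*K)
d = 253 (d = 11*23 = 253)
R(B(3), w)*(-137) + d = (2 - 3*(-5/3))*(-137) + 253 = (2 + 5)*(-137) + 253 = 7*(-137) + 253 = -959 + 253 = -706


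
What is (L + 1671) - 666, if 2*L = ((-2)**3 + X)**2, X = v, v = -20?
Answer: 1397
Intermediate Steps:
X = -20
L = 392 (L = ((-2)**3 - 20)**2/2 = (-8 - 20)**2/2 = (1/2)*(-28)**2 = (1/2)*784 = 392)
(L + 1671) - 666 = (392 + 1671) - 666 = 2063 - 666 = 1397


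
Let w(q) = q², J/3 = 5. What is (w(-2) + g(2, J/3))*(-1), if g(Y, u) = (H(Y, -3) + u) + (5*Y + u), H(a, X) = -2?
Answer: -22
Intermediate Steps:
J = 15 (J = 3*5 = 15)
g(Y, u) = -2 + 2*u + 5*Y (g(Y, u) = (-2 + u) + (5*Y + u) = (-2 + u) + (u + 5*Y) = -2 + 2*u + 5*Y)
(w(-2) + g(2, J/3))*(-1) = ((-2)² + (-2 + 2*(15/3) + 5*2))*(-1) = (4 + (-2 + 2*(15*(⅓)) + 10))*(-1) = (4 + (-2 + 2*5 + 10))*(-1) = (4 + (-2 + 10 + 10))*(-1) = (4 + 18)*(-1) = 22*(-1) = -22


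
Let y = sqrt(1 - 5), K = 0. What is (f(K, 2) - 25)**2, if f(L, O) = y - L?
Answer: 621 - 100*I ≈ 621.0 - 100.0*I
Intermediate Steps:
y = 2*I (y = sqrt(-4) = 2*I ≈ 2.0*I)
f(L, O) = -L + 2*I (f(L, O) = 2*I - L = -L + 2*I)
(f(K, 2) - 25)**2 = ((-1*0 + 2*I) - 25)**2 = ((0 + 2*I) - 25)**2 = (2*I - 25)**2 = (-25 + 2*I)**2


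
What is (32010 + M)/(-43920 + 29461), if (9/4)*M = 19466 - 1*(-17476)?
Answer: -145286/43377 ≈ -3.3494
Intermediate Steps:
M = 49256/3 (M = 4*(19466 - 1*(-17476))/9 = 4*(19466 + 17476)/9 = (4/9)*36942 = 49256/3 ≈ 16419.)
(32010 + M)/(-43920 + 29461) = (32010 + 49256/3)/(-43920 + 29461) = (145286/3)/(-14459) = (145286/3)*(-1/14459) = -145286/43377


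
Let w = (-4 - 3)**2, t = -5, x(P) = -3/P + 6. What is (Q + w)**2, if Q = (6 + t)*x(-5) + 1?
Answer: 80089/25 ≈ 3203.6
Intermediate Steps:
x(P) = 6 - 3/P
w = 49 (w = (-7)**2 = 49)
Q = 38/5 (Q = (6 - 5)*(6 - 3/(-5)) + 1 = 1*(6 - 3*(-1/5)) + 1 = 1*(6 + 3/5) + 1 = 1*(33/5) + 1 = 33/5 + 1 = 38/5 ≈ 7.6000)
(Q + w)**2 = (38/5 + 49)**2 = (283/5)**2 = 80089/25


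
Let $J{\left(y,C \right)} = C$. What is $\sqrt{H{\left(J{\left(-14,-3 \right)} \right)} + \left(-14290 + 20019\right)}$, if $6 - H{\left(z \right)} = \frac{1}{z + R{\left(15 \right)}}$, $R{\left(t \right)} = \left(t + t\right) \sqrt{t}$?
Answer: $\frac{\sqrt{-51618 + 516150 \sqrt{15}}}{3 \sqrt{-1 + 10 \sqrt{15}}} \approx 75.73$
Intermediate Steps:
$R{\left(t \right)} = 2 t^{\frac{3}{2}}$ ($R{\left(t \right)} = 2 t \sqrt{t} = 2 t^{\frac{3}{2}}$)
$H{\left(z \right)} = 6 - \frac{1}{z + 30 \sqrt{15}}$ ($H{\left(z \right)} = 6 - \frac{1}{z + 2 \cdot 15^{\frac{3}{2}}} = 6 - \frac{1}{z + 2 \cdot 15 \sqrt{15}} = 6 - \frac{1}{z + 30 \sqrt{15}}$)
$\sqrt{H{\left(J{\left(-14,-3 \right)} \right)} + \left(-14290 + 20019\right)} = \sqrt{\frac{-1 + 6 \left(-3\right) + 180 \sqrt{15}}{-3 + 30 \sqrt{15}} + \left(-14290 + 20019\right)} = \sqrt{\frac{-1 - 18 + 180 \sqrt{15}}{-3 + 30 \sqrt{15}} + 5729} = \sqrt{\frac{-19 + 180 \sqrt{15}}{-3 + 30 \sqrt{15}} + 5729} = \sqrt{5729 + \frac{-19 + 180 \sqrt{15}}{-3 + 30 \sqrt{15}}}$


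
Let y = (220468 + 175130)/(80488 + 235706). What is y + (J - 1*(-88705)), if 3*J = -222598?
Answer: 2293500182/158097 ≈ 14507.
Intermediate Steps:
J = -222598/3 (J = (⅓)*(-222598) = -222598/3 ≈ -74199.)
y = 65933/52699 (y = 395598/316194 = 395598*(1/316194) = 65933/52699 ≈ 1.2511)
y + (J - 1*(-88705)) = 65933/52699 + (-222598/3 - 1*(-88705)) = 65933/52699 + (-222598/3 + 88705) = 65933/52699 + 43517/3 = 2293500182/158097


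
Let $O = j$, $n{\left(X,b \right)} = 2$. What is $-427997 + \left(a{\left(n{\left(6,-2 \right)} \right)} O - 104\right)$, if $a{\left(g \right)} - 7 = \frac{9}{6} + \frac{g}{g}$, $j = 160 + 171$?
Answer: $- \frac{849913}{2} \approx -4.2496 \cdot 10^{5}$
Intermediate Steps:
$j = 331$
$a{\left(g \right)} = \frac{19}{2}$ ($a{\left(g \right)} = 7 + \left(\frac{9}{6} + \frac{g}{g}\right) = 7 + \left(9 \cdot \frac{1}{6} + 1\right) = 7 + \left(\frac{3}{2} + 1\right) = 7 + \frac{5}{2} = \frac{19}{2}$)
$O = 331$
$-427997 + \left(a{\left(n{\left(6,-2 \right)} \right)} O - 104\right) = -427997 + \left(\frac{19}{2} \cdot 331 - 104\right) = -427997 + \left(\frac{6289}{2} - 104\right) = -427997 + \frac{6081}{2} = - \frac{849913}{2}$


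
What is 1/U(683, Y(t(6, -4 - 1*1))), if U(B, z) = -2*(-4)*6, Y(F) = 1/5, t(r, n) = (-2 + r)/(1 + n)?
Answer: 1/48 ≈ 0.020833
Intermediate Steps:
t(r, n) = (-2 + r)/(1 + n)
Y(F) = 1/5
U(B, z) = 48 (U(B, z) = 8*6 = 48)
1/U(683, Y(t(6, -4 - 1*1))) = 1/48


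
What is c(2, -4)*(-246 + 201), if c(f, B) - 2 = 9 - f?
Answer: -405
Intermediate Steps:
c(f, B) = 11 - f (c(f, B) = 2 + (9 - f) = 11 - f)
c(2, -4)*(-246 + 201) = (11 - 1*2)*(-246 + 201) = (11 - 2)*(-45) = 9*(-45) = -405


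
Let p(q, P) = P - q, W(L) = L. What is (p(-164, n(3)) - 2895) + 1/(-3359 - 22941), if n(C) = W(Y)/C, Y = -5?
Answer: -215607403/78900 ≈ -2732.7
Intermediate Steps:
n(C) = -5/C
(p(-164, n(3)) - 2895) + 1/(-3359 - 22941) = ((-5/3 - 1*(-164)) - 2895) + 1/(-3359 - 22941) = ((-5*⅓ + 164) - 2895) + 1/(-26300) = ((-5/3 + 164) - 2895) - 1/26300 = (487/3 - 2895) - 1/26300 = -8198/3 - 1/26300 = -215607403/78900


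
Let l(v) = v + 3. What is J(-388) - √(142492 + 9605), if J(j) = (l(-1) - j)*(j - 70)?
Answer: -178620 - 11*√1257 ≈ -1.7901e+5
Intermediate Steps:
l(v) = 3 + v
J(j) = (-70 + j)*(2 - j) (J(j) = ((3 - 1) - j)*(j - 70) = (2 - j)*(-70 + j) = (-70 + j)*(2 - j))
J(-388) - √(142492 + 9605) = (-140 - 1*(-388)² + 72*(-388)) - √(142492 + 9605) = (-140 - 1*150544 - 27936) - √152097 = (-140 - 150544 - 27936) - 11*√1257 = -178620 - 11*√1257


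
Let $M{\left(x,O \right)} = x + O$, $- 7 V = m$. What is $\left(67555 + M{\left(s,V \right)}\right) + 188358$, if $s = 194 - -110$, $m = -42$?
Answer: $256223$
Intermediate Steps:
$s = 304$ ($s = 194 + 110 = 304$)
$V = 6$ ($V = \left(- \frac{1}{7}\right) \left(-42\right) = 6$)
$M{\left(x,O \right)} = O + x$
$\left(67555 + M{\left(s,V \right)}\right) + 188358 = \left(67555 + \left(6 + 304\right)\right) + 188358 = \left(67555 + 310\right) + 188358 = 67865 + 188358 = 256223$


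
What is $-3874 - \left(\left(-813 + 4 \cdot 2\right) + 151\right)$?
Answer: $-3220$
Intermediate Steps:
$-3874 - \left(\left(-813 + 4 \cdot 2\right) + 151\right) = -3874 - \left(\left(-813 + 8\right) + 151\right) = -3874 - \left(-805 + 151\right) = -3874 - -654 = -3874 + 654 = -3220$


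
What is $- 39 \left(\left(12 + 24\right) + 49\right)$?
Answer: $-3315$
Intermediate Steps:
$- 39 \left(\left(12 + 24\right) + 49\right) = - 39 \left(36 + 49\right) = - 39 \cdot 85 = \left(-1\right) 3315 = -3315$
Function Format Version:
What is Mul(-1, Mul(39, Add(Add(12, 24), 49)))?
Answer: -3315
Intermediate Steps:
Mul(-1, Mul(39, Add(Add(12, 24), 49))) = Mul(-1, Mul(39, Add(36, 49))) = Mul(-1, Mul(39, 85)) = Mul(-1, 3315) = -3315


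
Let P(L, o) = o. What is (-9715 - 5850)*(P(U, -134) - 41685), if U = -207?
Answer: 650912735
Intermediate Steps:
(-9715 - 5850)*(P(U, -134) - 41685) = (-9715 - 5850)*(-134 - 41685) = -15565*(-41819) = 650912735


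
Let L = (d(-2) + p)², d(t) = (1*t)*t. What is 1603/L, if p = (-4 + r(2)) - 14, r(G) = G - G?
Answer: 229/28 ≈ 8.1786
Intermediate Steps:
r(G) = 0
d(t) = t² (d(t) = t*t = t²)
p = -18 (p = (-4 + 0) - 14 = -4 - 14 = -18)
L = 196 (L = ((-2)² - 18)² = (4 - 18)² = (-14)² = 196)
1603/L = 1603/196 = 1603*(1/196) = 229/28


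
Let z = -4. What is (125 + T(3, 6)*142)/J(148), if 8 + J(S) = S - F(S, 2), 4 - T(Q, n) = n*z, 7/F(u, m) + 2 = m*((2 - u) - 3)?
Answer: 1230300/42007 ≈ 29.288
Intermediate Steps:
F(u, m) = 7/(-2 + m*(-1 - u)) (F(u, m) = 7/(-2 + m*((2 - u) - 3)) = 7/(-2 + m*(-1 - u)))
T(Q, n) = 4 + 4*n (T(Q, n) = 4 - n*(-4) = 4 - (-4)*n = 4 + 4*n)
J(S) = -8 + S + 7/(4 + 2*S) (J(S) = -8 + (S - (-7)/(2 + 2 + 2*S)) = -8 + (S - (-7)/(4 + 2*S)) = -8 + (S + 7/(4 + 2*S)) = -8 + S + 7/(4 + 2*S))
(125 + T(3, 6)*142)/J(148) = (125 + (4 + 4*6)*142)/(((7/2 + (-8 + 148)*(2 + 148))/(2 + 148))) = (125 + (4 + 24)*142)/(((7/2 + 140*150)/150)) = (125 + 28*142)/(((7/2 + 21000)/150)) = (125 + 3976)/(((1/150)*(42007/2))) = 4101/(42007/300) = 4101*(300/42007) = 1230300/42007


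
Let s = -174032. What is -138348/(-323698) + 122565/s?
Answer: -7798533117/28166905168 ≈ -0.27687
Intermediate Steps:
-138348/(-323698) + 122565/s = -138348/(-323698) + 122565/(-174032) = -138348*(-1/323698) + 122565*(-1/174032) = 69174/161849 - 122565/174032 = -7798533117/28166905168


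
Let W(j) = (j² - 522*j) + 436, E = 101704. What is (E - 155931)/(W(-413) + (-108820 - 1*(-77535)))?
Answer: -54227/355306 ≈ -0.15262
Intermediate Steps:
W(j) = 436 + j² - 522*j
(E - 155931)/(W(-413) + (-108820 - 1*(-77535))) = (101704 - 155931)/((436 + (-413)² - 522*(-413)) + (-108820 - 1*(-77535))) = -54227/((436 + 170569 + 215586) + (-108820 + 77535)) = -54227/(386591 - 31285) = -54227/355306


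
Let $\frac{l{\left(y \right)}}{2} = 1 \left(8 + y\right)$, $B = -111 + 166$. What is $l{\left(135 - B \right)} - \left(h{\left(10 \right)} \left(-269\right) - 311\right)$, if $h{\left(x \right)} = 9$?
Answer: $2908$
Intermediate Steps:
$B = 55$
$l{\left(y \right)} = 16 + 2 y$ ($l{\left(y \right)} = 2 \cdot 1 \left(8 + y\right) = 2 \left(8 + y\right) = 16 + 2 y$)
$l{\left(135 - B \right)} - \left(h{\left(10 \right)} \left(-269\right) - 311\right) = \left(16 + 2 \left(135 - 55\right)\right) - \left(9 \left(-269\right) - 311\right) = \left(16 + 2 \left(135 - 55\right)\right) - \left(-2421 - 311\right) = \left(16 + 2 \cdot 80\right) - -2732 = \left(16 + 160\right) + 2732 = 176 + 2732 = 2908$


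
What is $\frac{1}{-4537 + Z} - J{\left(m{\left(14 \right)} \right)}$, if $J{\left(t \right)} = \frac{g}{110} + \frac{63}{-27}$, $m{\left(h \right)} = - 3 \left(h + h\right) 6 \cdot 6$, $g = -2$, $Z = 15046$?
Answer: $\frac{453073}{192665} \approx 2.3516$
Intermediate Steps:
$m{\left(h \right)} = - 216 h$ ($m{\left(h \right)} = - 3 \cdot 2 h 6 \cdot 6 = - 6 h 6 \cdot 6 = - 36 h 6 = - 216 h$)
$J{\left(t \right)} = - \frac{388}{165}$ ($J{\left(t \right)} = - \frac{2}{110} + \frac{63}{-27} = \left(-2\right) \frac{1}{110} + 63 \left(- \frac{1}{27}\right) = - \frac{1}{55} - \frac{7}{3} = - \frac{388}{165}$)
$\frac{1}{-4537 + Z} - J{\left(m{\left(14 \right)} \right)} = \frac{1}{-4537 + 15046} - - \frac{388}{165} = \frac{1}{10509} + \frac{388}{165} = \frac{453073}{192665}$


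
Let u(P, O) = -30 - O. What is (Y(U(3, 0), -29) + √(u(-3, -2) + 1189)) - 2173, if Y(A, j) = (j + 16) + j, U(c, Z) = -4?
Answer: -2215 + 3*√129 ≈ -2180.9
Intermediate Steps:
Y(A, j) = 16 + 2*j (Y(A, j) = (16 + j) + j = 16 + 2*j)
(Y(U(3, 0), -29) + √(u(-3, -2) + 1189)) - 2173 = ((16 + 2*(-29)) + √((-30 - 1*(-2)) + 1189)) - 2173 = ((16 - 58) + √((-30 + 2) + 1189)) - 2173 = (-42 + √(-28 + 1189)) - 2173 = (-42 + √1161) - 2173 = (-42 + 3*√129) - 2173 = -2215 + 3*√129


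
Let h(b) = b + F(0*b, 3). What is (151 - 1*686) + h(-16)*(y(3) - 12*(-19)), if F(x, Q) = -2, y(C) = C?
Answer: -4693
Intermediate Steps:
h(b) = -2 + b (h(b) = b - 2 = -2 + b)
(151 - 1*686) + h(-16)*(y(3) - 12*(-19)) = (151 - 1*686) + (-2 - 16)*(3 - 12*(-19)) = (151 - 686) - 18*(3 + 228) = -535 - 18*231 = -535 - 4158 = -4693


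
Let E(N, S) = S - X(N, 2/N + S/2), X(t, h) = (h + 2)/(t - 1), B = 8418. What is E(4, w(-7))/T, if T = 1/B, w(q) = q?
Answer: -56120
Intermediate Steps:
X(t, h) = (2 + h)/(-1 + t)
E(N, S) = S - (2 + S/2 + 2/N)/(-1 + N) (E(N, S) = S - (2 + (2/N + S/2))/(-1 + N) = S - (2 + (S/2 + 2/N))/(-1 + N) = S - (2 + S/2 + 2/N)/(-1 + N))
T = 1/8418 ≈ 0.00011879
E(4, w(-7))/T = (-7 - (2 + (1/2)*(-7) + 2/4)/(-1 + 4))/(1/8418) = (-7 - 1*(2 - 7/2 + 2*(1/4))/3)*8418 = (-7 - 1*1/3*(2 - 7/2 + 1/2))*8418 = (-7 - 1*1/3*(-1))*8418 = (-7 + 1/3)*8418 = -20/3*8418 = -56120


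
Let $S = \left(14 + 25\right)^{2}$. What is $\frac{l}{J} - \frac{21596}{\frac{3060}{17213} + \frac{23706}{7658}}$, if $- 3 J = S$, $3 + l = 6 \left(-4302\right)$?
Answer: $- \frac{34098807383029}{5208638643} \approx -6546.6$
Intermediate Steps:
$l = -25815$ ($l = -3 + 6 \left(-4302\right) = -3 - 25812 = -25815$)
$S = 1521$ ($S = 39^{2} = 1521$)
$J = -507$ ($J = \left(- \frac{1}{3}\right) 1521 = -507$)
$\frac{l}{J} - \frac{21596}{\frac{3060}{17213} + \frac{23706}{7658}} = - \frac{25815}{-507} - \frac{21596}{\frac{3060}{17213} + \frac{23706}{7658}} = \left(-25815\right) \left(- \frac{1}{507}\right) - \frac{21596}{3060 \cdot \frac{1}{17213} + 23706 \cdot \frac{1}{7658}} = \frac{8605}{169} - \frac{21596}{\frac{3060}{17213} + \frac{11853}{3829}} = \frac{8605}{169} - \frac{21596}{\frac{30820347}{9415511}} = \frac{8605}{169} - \frac{203337375556}{30820347} = - \frac{34098807383029}{5208638643}$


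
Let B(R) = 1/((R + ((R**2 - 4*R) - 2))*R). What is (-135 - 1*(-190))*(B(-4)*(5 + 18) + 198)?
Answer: 1131295/104 ≈ 10878.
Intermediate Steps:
B(R) = 1/(R*(-2 + R**2 - 3*R)) (B(R) = 1/((R + (-2 + R**2 - 4*R))*R) = 1/((-2 + R**2 - 3*R)*R) = 1/(R*(-2 + R**2 - 3*R)))
(-135 - 1*(-190))*(B(-4)*(5 + 18) + 198) = (-135 - 1*(-190))*((1/((-4)*(-2 + (-4)**2 - 3*(-4))))*(5 + 18) + 198) = (-135 + 190)*(-1/(4*(-2 + 16 + 12))*23 + 198) = 55*(-1/4/26*23 + 198) = 55*(-1/4*1/26*23 + 198) = 55*(-1/104*23 + 198) = 55*(-23/104 + 198) = 55*(20569/104) = 1131295/104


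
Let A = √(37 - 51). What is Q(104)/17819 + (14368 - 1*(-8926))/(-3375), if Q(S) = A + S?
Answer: -414724786/60139125 + I*√14/17819 ≈ -6.8961 + 0.00020998*I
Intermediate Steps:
A = I*√14 (A = √(-14) = I*√14 ≈ 3.7417*I)
Q(S) = S + I*√14 (Q(S) = I*√14 + S = S + I*√14)
Q(104)/17819 + (14368 - 1*(-8926))/(-3375) = (104 + I*√14)/17819 + (14368 - 1*(-8926))/(-3375) = (104 + I*√14)*(1/17819) + (14368 + 8926)*(-1/3375) = (104/17819 + I*√14/17819) + 23294*(-1/3375) = (104/17819 + I*√14/17819) - 23294/3375 = -414724786/60139125 + I*√14/17819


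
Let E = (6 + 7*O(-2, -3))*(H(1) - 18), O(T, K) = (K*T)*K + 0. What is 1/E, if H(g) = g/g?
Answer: 1/2040 ≈ 0.00049020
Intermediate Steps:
O(T, K) = T*K² (O(T, K) = T*K² + 0 = T*K²)
H(g) = 1
E = 2040 (E = (6 + 7*(-2*(-3)²))*(1 - 18) = (6 + 7*(-2*9))*(-17) = (6 + 7*(-18))*(-17) = (6 - 126)*(-17) = -120*(-17) = 2040)
1/E = 1/2040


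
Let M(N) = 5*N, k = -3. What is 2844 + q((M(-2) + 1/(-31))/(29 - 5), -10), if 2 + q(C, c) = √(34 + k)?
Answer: 2842 + √31 ≈ 2847.6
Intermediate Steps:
q(C, c) = -2 + √31 (q(C, c) = -2 + √(34 - 3) = -2 + √31)
2844 + q((M(-2) + 1/(-31))/(29 - 5), -10) = 2844 + (-2 + √31) = 2842 + √31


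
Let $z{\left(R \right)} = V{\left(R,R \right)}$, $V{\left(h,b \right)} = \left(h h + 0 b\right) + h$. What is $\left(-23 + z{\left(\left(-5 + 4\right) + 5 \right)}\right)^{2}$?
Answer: $9$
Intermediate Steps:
$V{\left(h,b \right)} = h + h^{2}$ ($V{\left(h,b \right)} = \left(h^{2} + 0\right) + h = h^{2} + h = h + h^{2}$)
$z{\left(R \right)} = R \left(1 + R\right)$
$\left(-23 + z{\left(\left(-5 + 4\right) + 5 \right)}\right)^{2} = \left(-23 + \left(\left(-5 + 4\right) + 5\right) \left(1 + \left(\left(-5 + 4\right) + 5\right)\right)\right)^{2} = \left(-23 + \left(-1 + 5\right) \left(1 + \left(-1 + 5\right)\right)\right)^{2} = \left(-23 + 4 \left(1 + 4\right)\right)^{2} = \left(-23 + 4 \cdot 5\right)^{2} = \left(-23 + 20\right)^{2} = \left(-3\right)^{2} = 9$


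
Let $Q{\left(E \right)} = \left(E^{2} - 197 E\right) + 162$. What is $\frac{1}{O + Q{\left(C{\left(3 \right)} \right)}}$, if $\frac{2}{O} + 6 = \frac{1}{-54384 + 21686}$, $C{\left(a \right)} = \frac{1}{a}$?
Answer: $\frac{1765701}{169703488} \approx 0.010405$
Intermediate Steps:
$O = - \frac{65396}{196189}$ ($O = \frac{2}{-6 + \frac{1}{-54384 + 21686}} = \frac{2}{-6 + \frac{1}{-32698}} = \frac{2}{-6 - \frac{1}{32698}} = \frac{2}{- \frac{196189}{32698}} = 2 \left(- \frac{32698}{196189}\right) = - \frac{65396}{196189} \approx -0.33333$)
$Q{\left(E \right)} = 162 + E^{2} - 197 E$
$\frac{1}{O + Q{\left(C{\left(3 \right)} \right)}} = \frac{1}{- \frac{65396}{196189} + \left(162 + \left(\frac{1}{3}\right)^{2} - \frac{197}{3}\right)} = \frac{1}{- \frac{65396}{196189} + \left(162 + \frac{1}{9} - \frac{197}{3}\right)} = \frac{1}{- \frac{65396}{196189} + \frac{868}{9}} = \frac{1}{\frac{169703488}{1765701}} = \frac{1765701}{169703488}$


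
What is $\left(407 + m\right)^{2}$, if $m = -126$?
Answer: $78961$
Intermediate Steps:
$\left(407 + m\right)^{2} = \left(407 - 126\right)^{2} = 281^{2} = 78961$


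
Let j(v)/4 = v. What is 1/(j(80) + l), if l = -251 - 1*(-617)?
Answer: 1/686 ≈ 0.0014577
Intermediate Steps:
j(v) = 4*v
l = 366 (l = -251 + 617 = 366)
1/(j(80) + l) = 1/(4*80 + 366) = 1/(320 + 366) = 1/686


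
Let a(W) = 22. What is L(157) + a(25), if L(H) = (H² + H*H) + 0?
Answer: 49320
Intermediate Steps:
L(H) = 2*H² (L(H) = (H² + H²) + 0 = 2*H² + 0 = 2*H²)
L(157) + a(25) = 2*157² + 22 = 2*24649 + 22 = 49298 + 22 = 49320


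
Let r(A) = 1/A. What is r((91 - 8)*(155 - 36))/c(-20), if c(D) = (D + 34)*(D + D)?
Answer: -1/5531120 ≈ -1.8080e-7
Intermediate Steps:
c(D) = 2*D*(34 + D) (c(D) = (34 + D)*(2*D) = 2*D*(34 + D))
r((91 - 8)*(155 - 36))/c(-20) = 1/((((91 - 8)*(155 - 36)))*((2*(-20)*(34 - 20)))) = 1/(((83*119))*((2*(-20)*14))) = 1/(9877*(-560)) = (1/9877)*(-1/560) = -1/5531120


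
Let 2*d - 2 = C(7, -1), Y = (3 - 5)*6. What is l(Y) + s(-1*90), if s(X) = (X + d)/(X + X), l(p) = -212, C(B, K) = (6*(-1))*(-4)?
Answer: -38083/180 ≈ -211.57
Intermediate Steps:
Y = -12 (Y = -2*6 = -12)
C(B, K) = 24 (C(B, K) = -6*(-4) = 24)
d = 13 (d = 1 + (½)*24 = 1 + 12 = 13)
s(X) = (13 + X)/(2*X) (s(X) = (X + 13)/(X + X) = (13 + X)/((2*X)) = (13 + X)*(1/(2*X)) = (13 + X)/(2*X))
l(Y) + s(-1*90) = -212 + (13 - 1*90)/(2*((-1*90))) = -212 + (½)*(13 - 90)/(-90) = -212 + (½)*(-1/90)*(-77) = -212 + 77/180 = -38083/180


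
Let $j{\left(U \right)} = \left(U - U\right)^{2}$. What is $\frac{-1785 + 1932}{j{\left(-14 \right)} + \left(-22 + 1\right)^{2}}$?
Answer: $\frac{1}{3} \approx 0.33333$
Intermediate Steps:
$j{\left(U \right)} = 0$ ($j{\left(U \right)} = 0^{2} = 0$)
$\frac{-1785 + 1932}{j{\left(-14 \right)} + \left(-22 + 1\right)^{2}} = \frac{-1785 + 1932}{0 + \left(-22 + 1\right)^{2}} = \frac{147}{0 + \left(-21\right)^{2}} = \frac{147}{0 + 441} = \frac{147}{441} = 147 \cdot \frac{1}{441} = \frac{1}{3}$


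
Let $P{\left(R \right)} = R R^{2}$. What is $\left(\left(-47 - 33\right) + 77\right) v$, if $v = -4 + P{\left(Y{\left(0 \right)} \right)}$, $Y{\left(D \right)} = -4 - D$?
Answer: $204$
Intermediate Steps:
$P{\left(R \right)} = R^{3}$
$v = -68$ ($v = -4 + \left(-4 - 0\right)^{3} = -4 + \left(-4 + 0\right)^{3} = -4 + \left(-4\right)^{3} = -4 - 64 = -68$)
$\left(\left(-47 - 33\right) + 77\right) v = \left(\left(-47 - 33\right) + 77\right) \left(-68\right) = \left(-80 + 77\right) \left(-68\right) = \left(-3\right) \left(-68\right) = 204$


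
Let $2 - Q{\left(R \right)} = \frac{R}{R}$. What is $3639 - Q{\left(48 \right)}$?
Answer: $3638$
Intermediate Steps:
$Q{\left(R \right)} = 1$ ($Q{\left(R \right)} = 2 - \frac{R}{R} = 2 - 1 = 1$)
$3639 - Q{\left(48 \right)} = 3639 - 1 = 3638$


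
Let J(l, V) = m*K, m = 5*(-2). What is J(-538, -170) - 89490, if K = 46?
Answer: -89950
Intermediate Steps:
m = -10
J(l, V) = -460 (J(l, V) = -10*46 = -460)
J(-538, -170) - 89490 = -460 - 89490 = -89950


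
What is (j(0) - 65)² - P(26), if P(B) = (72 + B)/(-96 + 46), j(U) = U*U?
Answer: 105674/25 ≈ 4227.0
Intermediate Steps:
j(U) = U²
P(B) = -36/25 - B/50 (P(B) = (72 + B)/(-50) = (72 + B)*(-1/50) = -36/25 - B/50)
(j(0) - 65)² - P(26) = (0² - 65)² - (-36/25 - 1/50*26) = (0 - 65)² - (-36/25 - 13/25) = (-65)² - 1*(-49/25) = 4225 + 49/25 = 105674/25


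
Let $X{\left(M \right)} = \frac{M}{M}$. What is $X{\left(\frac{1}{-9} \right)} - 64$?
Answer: $-63$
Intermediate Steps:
$X{\left(M \right)} = 1$
$X{\left(\frac{1}{-9} \right)} - 64 = 1 - 64 = -63$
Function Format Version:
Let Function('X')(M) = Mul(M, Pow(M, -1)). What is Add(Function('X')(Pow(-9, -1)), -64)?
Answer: -63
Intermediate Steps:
Function('X')(M) = 1
Add(Function('X')(Pow(-9, -1)), -64) = Add(1, -64) = -63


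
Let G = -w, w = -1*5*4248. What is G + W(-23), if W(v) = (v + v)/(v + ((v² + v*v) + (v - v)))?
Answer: 955798/45 ≈ 21240.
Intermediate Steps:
w = -21240 (w = -5*4248 = -21240)
W(v) = 2*v/(v + 2*v²) (W(v) = (2*v)/(v + ((v² + v²) + 0)) = (2*v)/(v + (2*v² + 0)) = (2*v)/(v + 2*v²) = 2*v/(v + 2*v²))
G = 21240 (G = -1*(-21240) = 21240)
G + W(-23) = 21240 + 2/(1 + 2*(-23)) = 21240 + 2/(1 - 46) = 21240 + 2/(-45) = 21240 + 2*(-1/45) = 21240 - 2/45 = 955798/45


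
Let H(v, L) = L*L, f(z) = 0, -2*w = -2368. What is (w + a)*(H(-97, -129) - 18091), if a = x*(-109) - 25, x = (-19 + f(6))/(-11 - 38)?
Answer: -79344000/49 ≈ -1.6193e+6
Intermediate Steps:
w = 1184 (w = -½*(-2368) = 1184)
x = 19/49 (x = (-19 + 0)/(-11 - 38) = -19/(-49) = -19*(-1/49) = 19/49 ≈ 0.38775)
H(v, L) = L²
a = -3296/49 (a = (19/49)*(-109) - 25 = -2071/49 - 25 = -3296/49 ≈ -67.265)
(w + a)*(H(-97, -129) - 18091) = (1184 - 3296/49)*((-129)² - 18091) = 54720*(16641 - 18091)/49 = (54720/49)*(-1450) = -79344000/49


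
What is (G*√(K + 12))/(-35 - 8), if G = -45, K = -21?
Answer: 135*I/43 ≈ 3.1395*I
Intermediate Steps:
(G*√(K + 12))/(-35 - 8) = (-45*√(-21 + 12))/(-35 - 8) = -135*I/(-43) = -135*I*(-1/43) = 135*I/43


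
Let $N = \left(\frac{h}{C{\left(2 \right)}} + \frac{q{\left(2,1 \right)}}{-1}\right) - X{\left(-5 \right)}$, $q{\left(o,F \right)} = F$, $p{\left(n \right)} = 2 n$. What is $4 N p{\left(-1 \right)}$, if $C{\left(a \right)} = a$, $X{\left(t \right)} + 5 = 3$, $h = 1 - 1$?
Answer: $-8$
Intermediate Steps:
$h = 0$ ($h = 1 - 1 = 0$)
$X{\left(t \right)} = -2$ ($X{\left(t \right)} = -5 + 3 = -2$)
$N = 1$ ($N = \left(\frac{0}{2} + 1 \frac{1}{-1}\right) - -2 = \left(0 \cdot \frac{1}{2} + 1 \left(-1\right)\right) + 2 = \left(0 - 1\right) + 2 = -1 + 2 = 1$)
$4 N p{\left(-1 \right)} = 4 \cdot 1 \cdot 2 \left(-1\right) = 4 \left(-2\right) = -8$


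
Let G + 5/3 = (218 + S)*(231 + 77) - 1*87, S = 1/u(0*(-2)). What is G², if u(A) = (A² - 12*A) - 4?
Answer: 40374874225/9 ≈ 4.4861e+9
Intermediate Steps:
u(A) = -4 + A² - 12*A
S = -¼ (S = 1/(-4 + (0*(-2))² - 0*(-2)) = 1/(-4 + 0² - 12*0) = 1/(-4 + 0 + 0) = 1/(-4) = -¼ ≈ -0.25000)
G = 200935/3 (G = -5/3 + ((218 - ¼)*(231 + 77) - 1*87) = -5/3 + ((871/4)*308 - 87) = -5/3 + (67067 - 87) = -5/3 + 66980 = 200935/3 ≈ 66978.)
G² = (200935/3)² = 40374874225/9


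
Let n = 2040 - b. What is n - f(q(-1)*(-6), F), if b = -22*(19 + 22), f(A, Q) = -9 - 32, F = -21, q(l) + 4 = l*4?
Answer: 2983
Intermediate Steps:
q(l) = -4 + 4*l (q(l) = -4 + l*4 = -4 + 4*l)
f(A, Q) = -41
b = -902 (b = -22*41 = -902)
n = 2942 (n = 2040 - 1*(-902) = 2040 + 902 = 2942)
n - f(q(-1)*(-6), F) = 2942 - 1*(-41) = 2942 + 41 = 2983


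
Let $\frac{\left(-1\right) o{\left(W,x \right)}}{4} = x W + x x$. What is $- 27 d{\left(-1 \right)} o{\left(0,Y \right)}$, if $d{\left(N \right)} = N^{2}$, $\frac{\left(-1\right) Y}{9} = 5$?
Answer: $218700$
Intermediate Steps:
$Y = -45$ ($Y = \left(-9\right) 5 = -45$)
$o{\left(W,x \right)} = - 4 x^{2} - 4 W x$ ($o{\left(W,x \right)} = - 4 \left(x W + x x\right) = - 4 \left(W x + x^{2}\right) = - 4 \left(x^{2} + W x\right) = - 4 x^{2} - 4 W x$)
$- 27 d{\left(-1 \right)} o{\left(0,Y \right)} = - 27 \left(-1\right)^{2} \left(\left(-4\right) \left(-45\right) \left(0 - 45\right)\right) = \left(-27\right) 1 \left(\left(-4\right) \left(-45\right) \left(-45\right)\right) = \left(-27\right) \left(-8100\right) = 218700$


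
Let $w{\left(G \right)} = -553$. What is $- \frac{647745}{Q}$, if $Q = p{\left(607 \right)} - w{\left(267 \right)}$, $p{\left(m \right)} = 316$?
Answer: $- \frac{647745}{869} \approx -745.39$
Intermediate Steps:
$Q = 869$ ($Q = 316 - -553 = 316 + 553 = 869$)
$- \frac{647745}{Q} = - \frac{647745}{869}$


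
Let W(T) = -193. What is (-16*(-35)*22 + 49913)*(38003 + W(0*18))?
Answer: 2353029730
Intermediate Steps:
(-16*(-35)*22 + 49913)*(38003 + W(0*18)) = (-16*(-35)*22 + 49913)*(38003 - 193) = (560*22 + 49913)*37810 = (12320 + 49913)*37810 = 62233*37810 = 2353029730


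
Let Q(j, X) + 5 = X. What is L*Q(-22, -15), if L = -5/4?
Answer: 25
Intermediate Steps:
Q(j, X) = -5 + X
L = -5/4 (L = -5*¼ = -5/4 ≈ -1.2500)
L*Q(-22, -15) = -5*(-5 - 15)/4 = -5/4*(-20) = 25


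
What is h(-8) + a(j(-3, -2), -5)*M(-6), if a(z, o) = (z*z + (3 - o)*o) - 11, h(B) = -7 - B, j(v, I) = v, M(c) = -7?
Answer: 295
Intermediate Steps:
a(z, o) = -11 + z² + o*(3 - o) (a(z, o) = (z² + o*(3 - o)) - 11 = -11 + z² + o*(3 - o))
h(-8) + a(j(-3, -2), -5)*M(-6) = (-7 - 1*(-8)) + (-11 + (-3)² - 1*(-5)² + 3*(-5))*(-7) = (-7 + 8) + (-11 + 9 - 1*25 - 15)*(-7) = 1 + (-11 + 9 - 25 - 15)*(-7) = 1 - 42*(-7) = 1 + 294 = 295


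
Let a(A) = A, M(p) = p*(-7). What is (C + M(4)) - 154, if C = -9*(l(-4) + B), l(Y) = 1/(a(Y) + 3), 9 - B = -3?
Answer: -281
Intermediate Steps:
M(p) = -7*p
B = 12 (B = 9 - 1*(-3) = 9 + 3 = 12)
l(Y) = 1/(3 + Y) (l(Y) = 1/(Y + 3) = 1/(3 + Y))
C = -99 (C = -9*(1/(3 - 4) + 12) = -9*(1/(-1) + 12) = -9*(-1 + 12) = -9*11 = -99)
(C + M(4)) - 154 = (-99 - 7*4) - 154 = (-99 - 28) - 154 = -127 - 154 = -281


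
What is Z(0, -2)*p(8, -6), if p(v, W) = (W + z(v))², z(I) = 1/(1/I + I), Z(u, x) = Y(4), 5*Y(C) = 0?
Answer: 0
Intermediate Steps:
Y(C) = 0 (Y(C) = (⅕)*0 = 0)
Z(u, x) = 0
z(I) = 1/(I + 1/I) (z(I) = 1/(1/I + I) = 1/(I + 1/I))
p(v, W) = (W + v/(1 + v²))²
Z(0, -2)*p(8, -6) = 0*(-6 + 8/(1 + 8²))² = 0*(-6 + 8/(1 + 64))² = 0*(-6 + 8/65)² = 0*(-382/65)² = 0*(145924/4225) = 0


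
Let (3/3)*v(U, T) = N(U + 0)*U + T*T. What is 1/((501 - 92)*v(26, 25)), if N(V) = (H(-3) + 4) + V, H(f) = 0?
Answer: 1/574645 ≈ 1.7402e-6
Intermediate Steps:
N(V) = 4 + V (N(V) = (0 + 4) + V = 4 + V)
v(U, T) = T**2 + U*(4 + U) (v(U, T) = (4 + (U + 0))*U + T*T = (4 + U)*U + T**2 = U*(4 + U) + T**2 = T**2 + U*(4 + U))
1/((501 - 92)*v(26, 25)) = 1/((501 - 92)*(25**2 + 26*(4 + 26))) = 1/(409*(625 + 26*30)) = 1/(409*(625 + 780)) = (1/409)/1405 = (1/409)*(1/1405) = 1/574645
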